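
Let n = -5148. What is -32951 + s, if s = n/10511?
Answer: -346353109/10511 ≈ -32952.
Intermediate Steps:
s = -5148/10511 ≈ -0.48977
-32951 + s = -32951 - 5148/10511 = -346353109/10511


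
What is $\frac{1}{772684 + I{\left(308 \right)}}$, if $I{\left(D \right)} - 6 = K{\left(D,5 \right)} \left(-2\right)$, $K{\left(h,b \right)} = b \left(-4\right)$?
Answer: $\frac{1}{772730} \approx 1.2941 \cdot 10^{-6}$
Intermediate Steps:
$K{\left(h,b \right)} = - 4 b$
$I{\left(D \right)} = 46$ ($I{\left(D \right)} = 6 + \left(-4\right) 5 \left(-2\right) = 6 - -40 = 6 + 40 = 46$)
$\frac{1}{772684 + I{\left(308 \right)}} = \frac{1}{772684 + 46} = \frac{1}{772730}$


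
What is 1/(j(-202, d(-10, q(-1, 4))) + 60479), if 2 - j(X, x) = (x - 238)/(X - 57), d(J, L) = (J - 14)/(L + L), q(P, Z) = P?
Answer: 259/15664353 ≈ 1.6534e-5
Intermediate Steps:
d(J, L) = (-14 + J)/(2*L) (d(J, L) = (-14 + J)/((2*L)) = (-14 + J)*(1/(2*L)) = (-14 + J)/(2*L))
j(X, x) = 2 - (-238 + x)/(-57 + X) (j(X, x) = 2 - (x - 238)/(X - 57) = 2 - (-238 + x)/(-57 + X))
1/(j(-202, d(-10, q(-1, 4))) + 60479) = 1/((124 - (-14 - 10)/(2*(-1)) + 2*(-202))/(-57 - 202) + 60479) = 1/((124 - (-1)*(-24)/2 - 404)/(-259) + 60479) = 1/(-(124 - 1*12 - 404)/259 + 60479) = 1/(-(124 - 12 - 404)/259 + 60479) = 1/(-1/259*(-292) + 60479) = 1/(292/259 + 60479) = 1/(15664353/259) = 259/15664353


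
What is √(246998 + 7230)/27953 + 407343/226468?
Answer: 407343/226468 + 2*√63557/27953 ≈ 1.8167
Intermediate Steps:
√(246998 + 7230)/27953 + 407343/226468 = √254228*(1/27953) + 407343*(1/226468) = (2*√63557)*(1/27953) + 407343/226468 = 2*√63557/27953 + 407343/226468 = 407343/226468 + 2*√63557/27953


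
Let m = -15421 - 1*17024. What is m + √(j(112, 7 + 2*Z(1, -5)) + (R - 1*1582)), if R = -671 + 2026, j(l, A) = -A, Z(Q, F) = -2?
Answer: -32445 + I*√230 ≈ -32445.0 + 15.166*I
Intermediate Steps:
m = -32445 (m = -15421 - 17024 = -32445)
R = 1355
m + √(j(112, 7 + 2*Z(1, -5)) + (R - 1*1582)) = -32445 + √(-(7 + 2*(-2)) + (1355 - 1*1582)) = -32445 + √(-(7 - 4) + (1355 - 1582)) = -32445 + √(-1*3 - 227) = -32445 + √(-3 - 227) = -32445 + √(-230) = -32445 + I*√230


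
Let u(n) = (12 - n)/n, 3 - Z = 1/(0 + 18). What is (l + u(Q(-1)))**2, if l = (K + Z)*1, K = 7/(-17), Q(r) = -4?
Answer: 201601/93636 ≈ 2.1530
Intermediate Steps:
K = -7/17 (K = 7*(-1/17) = -7/17 ≈ -0.41176)
Z = 53/18 (Z = 3 - 1/(0 + 18) = 3 - 1/18 = 53/18 ≈ 2.9444)
l = 775/306 (l = (-7/17 + 53/18)*1 = (775/306)*1 = 775/306 ≈ 2.5327)
u(n) = (12 - n)/n
(l + u(Q(-1)))**2 = (775/306 + (12 - 1*(-4))/(-4))**2 = (775/306 - (12 + 4)/4)**2 = (775/306 - 1/4*16)**2 = (775/306 - 4)**2 = (-449/306)**2 = 201601/93636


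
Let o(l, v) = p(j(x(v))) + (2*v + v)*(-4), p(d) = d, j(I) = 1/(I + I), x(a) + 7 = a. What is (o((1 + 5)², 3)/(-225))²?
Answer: 83521/3240000 ≈ 0.025778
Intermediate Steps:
x(a) = -7 + a
j(I) = 1/(2*I)
o(l, v) = 1/(2*(-7 + v)) - 12*v (o(l, v) = 1/(2*(-7 + v)) + (2*v + v)*(-4) = 1/(2*(-7 + v)) + (3*v)*(-4) = 1/(2*(-7 + v)) - 12*v)
(o((1 + 5)², 3)/(-225))² = (((1 - 24*3*(-7 + 3))/(2*(-7 + 3)))/(-225))² = (((½)*(1 - 24*3*(-4))/(-4))*(-1/225))² = (((½)*(-¼)*(1 + 288))*(-1/225))² = (((½)*(-¼)*289)*(-1/225))² = (-289/8*(-1/225))² = (289/1800)² = 83521/3240000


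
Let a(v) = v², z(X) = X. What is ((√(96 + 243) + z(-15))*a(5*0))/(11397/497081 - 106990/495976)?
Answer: 0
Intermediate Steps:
((√(96 + 243) + z(-15))*a(5*0))/(11397/497081 - 106990/495976) = ((√(96 + 243) - 15)*(5*0)²)/(11397/497081 - 106990/495976) = ((√339 - 15)*0²)/(11397*(1/497081) - 106990*1/495976) = ((-15 + √339)*0)/(11397/497081 - 4115/19076) = 0/(-1828079143/9482317156) = 0*(-9482317156/1828079143) = 0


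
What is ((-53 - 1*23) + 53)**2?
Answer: 529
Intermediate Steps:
((-53 - 1*23) + 53)**2 = ((-53 - 23) + 53)**2 = (-76 + 53)**2 = (-23)**2 = 529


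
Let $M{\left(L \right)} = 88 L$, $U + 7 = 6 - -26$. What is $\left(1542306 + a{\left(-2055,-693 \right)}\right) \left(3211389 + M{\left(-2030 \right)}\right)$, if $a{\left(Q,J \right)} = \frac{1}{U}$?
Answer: $\frac{116935677512599}{25} \approx 4.6774 \cdot 10^{12}$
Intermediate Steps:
$U = 25$ ($U = -7 + \left(6 - -26\right) = -7 + \left(6 + 26\right) = -7 + 32 = 25$)
$a{\left(Q,J \right)} = \frac{1}{25}$
$\left(1542306 + a{\left(-2055,-693 \right)}\right) \left(3211389 + M{\left(-2030 \right)}\right) = \left(1542306 + \frac{1}{25}\right) \left(3211389 + 88 \left(-2030\right)\right) = \frac{38557651 \left(3211389 - 178640\right)}{25} = \frac{38557651}{25} \cdot 3032749 = \frac{116935677512599}{25}$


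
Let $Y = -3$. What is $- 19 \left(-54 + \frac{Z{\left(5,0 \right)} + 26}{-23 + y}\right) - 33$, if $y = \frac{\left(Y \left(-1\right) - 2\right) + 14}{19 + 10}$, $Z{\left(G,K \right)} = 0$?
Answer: $\frac{330881}{326} \approx 1015.0$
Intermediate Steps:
$y = \frac{15}{29}$ ($y = \frac{\left(\left(-3\right) \left(-1\right) - 2\right) + 14}{19 + 10} = \frac{\left(3 - 2\right) + 14}{29} = \left(1 + 14\right) \frac{1}{29} = 15 \cdot \frac{1}{29} = \frac{15}{29} \approx 0.51724$)
$- 19 \left(-54 + \frac{Z{\left(5,0 \right)} + 26}{-23 + y}\right) - 33 = - 19 \left(-54 + \frac{0 + 26}{-23 + \frac{15}{29}}\right) - 33 = - 19 \left(-54 + \frac{26}{- \frac{652}{29}}\right) - 33 = - 19 \left(-54 + 26 \left(- \frac{29}{652}\right)\right) - 33 = - 19 \left(-54 - \frac{377}{326}\right) - 33 = \left(-19\right) \left(- \frac{17981}{326}\right) - 33 = \frac{341639}{326} - 33 = \frac{330881}{326}$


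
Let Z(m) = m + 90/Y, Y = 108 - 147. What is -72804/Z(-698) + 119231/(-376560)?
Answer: 22206905381/214262640 ≈ 103.64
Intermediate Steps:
Y = -39
Z(m) = -30/13 + m (Z(m) = m + 90/(-39) = m + 90*(-1/39) = m - 30/13 = -30/13 + m)
-72804/Z(-698) + 119231/(-376560) = -72804/(-30/13 - 698) + 119231/(-376560) = -72804/(-9104/13) + 119231*(-1/376560) = -72804*(-13/9104) - 119231/376560 = 236613/2276 - 119231/376560 = 22206905381/214262640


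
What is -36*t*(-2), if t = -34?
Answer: -2448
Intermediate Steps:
-36*t*(-2) = -36*(-34)*(-2) = 1224*(-2) = -2448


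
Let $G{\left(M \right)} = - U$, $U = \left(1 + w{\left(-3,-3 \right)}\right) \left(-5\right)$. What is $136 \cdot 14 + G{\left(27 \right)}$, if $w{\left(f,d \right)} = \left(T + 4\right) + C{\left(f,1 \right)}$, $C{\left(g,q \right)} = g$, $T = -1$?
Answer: $1909$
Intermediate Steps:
$w{\left(f,d \right)} = 3 + f$ ($w{\left(f,d \right)} = \left(-1 + 4\right) + f = 3 + f$)
$U = -5$ ($U = \left(1 + \left(3 - 3\right)\right) \left(-5\right) = \left(1 + 0\right) \left(-5\right) = 1 \left(-5\right) = -5$)
$G{\left(M \right)} = 5$ ($G{\left(M \right)} = \left(-1\right) \left(-5\right) = 5$)
$136 \cdot 14 + G{\left(27 \right)} = 136 \cdot 14 + 5 = 1904 + 5 = 1909$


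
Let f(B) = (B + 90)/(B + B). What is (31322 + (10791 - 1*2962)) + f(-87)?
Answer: 2270757/58 ≈ 39151.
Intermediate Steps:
f(B) = (90 + B)/(2*B) (f(B) = (90 + B)/((2*B)) = (90 + B)*(1/(2*B)) = (90 + B)/(2*B))
(31322 + (10791 - 1*2962)) + f(-87) = (31322 + (10791 - 1*2962)) + (½)*(90 - 87)/(-87) = (31322 + (10791 - 2962)) + (½)*(-1/87)*3 = (31322 + 7829) - 1/58 = 39151 - 1/58 = 2270757/58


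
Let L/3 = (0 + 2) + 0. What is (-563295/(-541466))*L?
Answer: 1689885/270733 ≈ 6.2419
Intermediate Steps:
L = 6 (L = 3*((0 + 2) + 0) = 3*(2 + 0) = 3*2 = 6)
(-563295/(-541466))*L = -563295/(-541466)*6 = -563295*(-1/541466)*6 = (563295/541466)*6 = 1689885/270733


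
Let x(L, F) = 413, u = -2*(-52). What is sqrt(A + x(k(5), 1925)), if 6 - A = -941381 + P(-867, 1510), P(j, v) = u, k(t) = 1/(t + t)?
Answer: 8*sqrt(14714) ≈ 970.41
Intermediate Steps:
k(t) = 1/(2*t)
u = 104
P(j, v) = 104
A = 941283 (A = 6 - (-941381 + 104) = 6 - 1*(-941277) = 6 + 941277 = 941283)
sqrt(A + x(k(5), 1925)) = sqrt(941283 + 413) = sqrt(941696) = 8*sqrt(14714)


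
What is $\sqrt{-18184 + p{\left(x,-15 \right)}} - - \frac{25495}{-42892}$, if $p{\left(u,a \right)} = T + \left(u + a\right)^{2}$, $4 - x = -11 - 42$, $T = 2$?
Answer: $- \frac{25495}{42892} + i \sqrt{16418} \approx -0.5944 + 128.13 i$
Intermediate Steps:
$x = 57$ ($x = 4 - \left(-11 - 42\right) = 4 - -53 = 4 + 53 = 57$)
$p{\left(u,a \right)} = 2 + \left(a + u\right)^{2}$ ($p{\left(u,a \right)} = 2 + \left(u + a\right)^{2} = 2 + \left(a + u\right)^{2}$)
$\sqrt{-18184 + p{\left(x,-15 \right)}} - - \frac{25495}{-42892} = \sqrt{-18184 + \left(2 + \left(-15 + 57\right)^{2}\right)} - - \frac{25495}{-42892} = \sqrt{-18184 + \left(2 + 42^{2}\right)} - \left(-25495\right) \left(- \frac{1}{42892}\right) = \sqrt{-18184 + \left(2 + 1764\right)} - \frac{25495}{42892} = \sqrt{-18184 + 1766} - \frac{25495}{42892} = \sqrt{-16418} - \frac{25495}{42892} = i \sqrt{16418} - \frac{25495}{42892} = - \frac{25495}{42892} + i \sqrt{16418}$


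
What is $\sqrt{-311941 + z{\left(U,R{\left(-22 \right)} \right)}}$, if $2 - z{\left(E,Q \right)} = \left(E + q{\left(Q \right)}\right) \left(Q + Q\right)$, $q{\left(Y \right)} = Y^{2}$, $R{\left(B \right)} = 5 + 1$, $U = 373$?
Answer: $i \sqrt{316847} \approx 562.89 i$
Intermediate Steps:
$R{\left(B \right)} = 6$
$z{\left(E,Q \right)} = 2 - 2 Q \left(E + Q^{2}\right)$ ($z{\left(E,Q \right)} = 2 - \left(E + Q^{2}\right) \left(Q + Q\right) = 2 - \left(E + Q^{2}\right) 2 Q = 2 - 2 Q \left(E + Q^{2}\right)$)
$\sqrt{-311941 + z{\left(U,R{\left(-22 \right)} \right)}} = \sqrt{-311941 - \left(-2 + 432 + 4476\right)} = \sqrt{-311941 - 4906} = \sqrt{-316847} = i \sqrt{316847}$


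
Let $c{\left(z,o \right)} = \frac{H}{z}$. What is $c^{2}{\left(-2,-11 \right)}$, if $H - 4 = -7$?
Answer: $\frac{9}{4} \approx 2.25$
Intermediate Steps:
$H = -3$ ($H = 4 - 7 = -3$)
$c{\left(z,o \right)} = - \frac{3}{z}$
$c^{2}{\left(-2,-11 \right)} = \left(- \frac{3}{-2}\right)^{2} = \left(\left(-3\right) \left(- \frac{1}{2}\right)\right)^{2} = \left(\frac{3}{2}\right)^{2} = \frac{9}{4}$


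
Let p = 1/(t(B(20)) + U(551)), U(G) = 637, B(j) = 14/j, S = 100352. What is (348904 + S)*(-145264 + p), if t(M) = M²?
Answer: -4160305822830816/63749 ≈ -6.5261e+10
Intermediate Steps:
p = 100/63749 (p = 1/((14/20)² + 637) = 1/((14*(1/20))² + 637) = 1/((7/10)² + 637) = 1/(49/100 + 637) = 1/(63749/100) = 100/63749 ≈ 0.0015687)
(348904 + S)*(-145264 + p) = (348904 + 100352)*(-145264 + 100/63749) = 449256*(-9260434636/63749) = -4160305822830816/63749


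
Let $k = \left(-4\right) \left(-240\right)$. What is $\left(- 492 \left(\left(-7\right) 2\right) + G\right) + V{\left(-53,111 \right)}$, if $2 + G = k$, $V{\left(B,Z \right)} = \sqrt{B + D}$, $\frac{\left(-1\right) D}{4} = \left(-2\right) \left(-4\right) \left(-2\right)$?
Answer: $7846 + \sqrt{11} \approx 7849.3$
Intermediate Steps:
$D = 64$ ($D = - 4 \left(-2\right) \left(-4\right) \left(-2\right) = - 4 \cdot 8 \left(-2\right) = \left(-4\right) \left(-16\right) = 64$)
$k = 960$
$V{\left(B,Z \right)} = \sqrt{64 + B}$ ($V{\left(B,Z \right)} = \sqrt{B + 64} = \sqrt{64 + B}$)
$G = 958$ ($G = -2 + 960 = 958$)
$\left(- 492 \left(\left(-7\right) 2\right) + G\right) + V{\left(-53,111 \right)} = \left(- 492 \left(\left(-7\right) 2\right) + 958\right) + \sqrt{64 - 53} = \left(\left(-492\right) \left(-14\right) + 958\right) + \sqrt{11} = \left(6888 + 958\right) + \sqrt{11} = 7846 + \sqrt{11}$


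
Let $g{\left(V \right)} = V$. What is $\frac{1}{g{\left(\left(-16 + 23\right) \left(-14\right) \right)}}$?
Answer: $- \frac{1}{98} \approx -0.010204$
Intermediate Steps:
$\frac{1}{g{\left(\left(-16 + 23\right) \left(-14\right) \right)}} = \frac{1}{\left(-16 + 23\right) \left(-14\right)} = \frac{1}{7 \left(-14\right)} = \frac{1}{-98} = - \frac{1}{98}$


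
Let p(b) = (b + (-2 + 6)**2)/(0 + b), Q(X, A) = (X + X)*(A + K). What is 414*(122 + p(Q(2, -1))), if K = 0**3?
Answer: 49266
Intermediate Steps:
K = 0
Q(X, A) = 2*A*X (Q(X, A) = (X + X)*(A + 0) = (2*X)*A = 2*A*X)
p(b) = (16 + b)/b (p(b) = (b + 4**2)/b = (b + 16)/b = (16 + b)/b)
414*(122 + p(Q(2, -1))) = 414*(122 + (16 + 2*(-1)*2)/((2*(-1)*2))) = 414*(122 + (16 - 4)/(-4)) = 414*(122 - 1/4*12) = 414*(122 - 3) = 414*119 = 49266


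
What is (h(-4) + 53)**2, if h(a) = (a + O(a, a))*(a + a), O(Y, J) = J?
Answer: 13689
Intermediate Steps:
h(a) = 4*a**2 (h(a) = (a + a)*(a + a) = (2*a)*(2*a) = 4*a**2)
(h(-4) + 53)**2 = (4*(-4)**2 + 53)**2 = (4*16 + 53)**2 = (64 + 53)**2 = 117**2 = 13689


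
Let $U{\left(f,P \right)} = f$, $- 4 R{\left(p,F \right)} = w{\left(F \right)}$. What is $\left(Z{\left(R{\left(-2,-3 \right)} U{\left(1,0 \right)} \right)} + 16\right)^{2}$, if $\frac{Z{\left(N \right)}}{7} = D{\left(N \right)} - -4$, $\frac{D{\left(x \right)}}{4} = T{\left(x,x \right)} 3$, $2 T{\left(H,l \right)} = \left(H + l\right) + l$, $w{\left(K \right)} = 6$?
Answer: $21025$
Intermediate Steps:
$T{\left(H,l \right)} = l + \frac{H}{2}$ ($T{\left(H,l \right)} = \frac{\left(H + l\right) + l}{2} = \frac{H + 2 l}{2} = l + \frac{H}{2}$)
$R{\left(p,F \right)} = - \frac{3}{2}$ ($R{\left(p,F \right)} = \left(- \frac{1}{4}\right) 6 = - \frac{3}{2}$)
$D{\left(x \right)} = 18 x$ ($D{\left(x \right)} = 4 \left(x + \frac{x}{2}\right) 3 = 4 \frac{3 x}{2} \cdot 3 = 4 \frac{9 x}{2} = 18 x$)
$Z{\left(N \right)} = 28 + 126 N$ ($Z{\left(N \right)} = 7 \left(18 N - -4\right) = 7 \left(18 N + 4\right) = 7 \left(4 + 18 N\right) = 28 + 126 N$)
$\left(Z{\left(R{\left(-2,-3 \right)} U{\left(1,0 \right)} \right)} + 16\right)^{2} = \left(\left(28 + 126 \left(\left(- \frac{3}{2}\right) 1\right)\right) + 16\right)^{2} = \left(\left(28 + 126 \left(- \frac{3}{2}\right)\right) + 16\right)^{2} = \left(\left(28 - 189\right) + 16\right)^{2} = \left(-161 + 16\right)^{2} = \left(-145\right)^{2} = 21025$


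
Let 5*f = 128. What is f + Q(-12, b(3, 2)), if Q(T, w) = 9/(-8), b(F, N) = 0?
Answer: 979/40 ≈ 24.475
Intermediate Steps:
Q(T, w) = -9/8 (Q(T, w) = 9*(-⅛) = -9/8)
f = 128/5 (f = (⅕)*128 = 128/5 ≈ 25.600)
f + Q(-12, b(3, 2)) = 128/5 - 9/8 = 979/40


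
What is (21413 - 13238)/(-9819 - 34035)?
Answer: -2725/14618 ≈ -0.18641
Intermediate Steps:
(21413 - 13238)/(-9819 - 34035) = 8175/(-43854) = 8175*(-1/43854) = -2725/14618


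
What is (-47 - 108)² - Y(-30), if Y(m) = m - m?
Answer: 24025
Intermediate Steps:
Y(m) = 0
(-47 - 108)² - Y(-30) = (-47 - 108)² - 1*0 = (-155)² + 0 = 24025 + 0 = 24025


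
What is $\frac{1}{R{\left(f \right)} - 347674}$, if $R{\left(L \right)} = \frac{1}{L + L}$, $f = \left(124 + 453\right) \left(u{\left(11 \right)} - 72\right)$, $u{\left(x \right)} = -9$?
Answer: $- \frac{93474}{32498479477} \approx -2.8763 \cdot 10^{-6}$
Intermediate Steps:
$f = -46737$ ($f = \left(124 + 453\right) \left(-9 - 72\right) = 577 \left(-81\right) = -46737$)
$R{\left(L \right)} = \frac{1}{2 L}$
$\frac{1}{R{\left(f \right)} - 347674} = \frac{1}{\frac{1}{2 \left(-46737\right)} - 347674} = \frac{1}{\frac{1}{2} \left(- \frac{1}{46737}\right) - 347674} = \frac{1}{- \frac{1}{93474} - 347674} = \frac{1}{- \frac{32498479477}{93474}} = - \frac{93474}{32498479477}$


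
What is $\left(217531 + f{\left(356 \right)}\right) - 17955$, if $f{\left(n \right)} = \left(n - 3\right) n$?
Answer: $325244$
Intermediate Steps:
$f{\left(n \right)} = n \left(-3 + n\right)$ ($f{\left(n \right)} = \left(-3 + n\right) n = n \left(-3 + n\right)$)
$\left(217531 + f{\left(356 \right)}\right) - 17955 = \left(217531 + 356 \left(-3 + 356\right)\right) - 17955 = \left(217531 + 356 \cdot 353\right) - 17955 = \left(217531 + 125668\right) - 17955 = 343199 - 17955 = 325244$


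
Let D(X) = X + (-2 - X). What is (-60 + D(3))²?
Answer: 3844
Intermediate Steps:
D(X) = -2
(-60 + D(3))² = (-60 - 2)² = (-62)² = 3844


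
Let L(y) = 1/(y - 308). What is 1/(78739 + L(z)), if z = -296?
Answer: 604/47558355 ≈ 1.2700e-5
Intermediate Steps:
L(y) = 1/(-308 + y)
1/(78739 + L(z)) = 1/(78739 + 1/(-308 - 296)) = 1/(78739 + 1/(-604)) = 1/(78739 - 1/604) = 1/(47558355/604) = 604/47558355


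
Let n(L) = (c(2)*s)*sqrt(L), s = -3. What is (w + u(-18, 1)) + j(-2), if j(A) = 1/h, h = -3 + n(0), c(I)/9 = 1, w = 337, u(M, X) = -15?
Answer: 965/3 ≈ 321.67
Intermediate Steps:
c(I) = 9 (c(I) = 9*1 = 9)
n(L) = -27*sqrt(L) (n(L) = (9*(-3))*sqrt(L) = -27*sqrt(L))
h = -3 (h = -3 - 27*sqrt(0) = -3 - 27*0 = -3 + 0 = -3)
j(A) = -1/3 (j(A) = 1/(-3) = -1/3)
(w + u(-18, 1)) + j(-2) = (337 - 15) - 1/3 = 322 - 1/3 = 965/3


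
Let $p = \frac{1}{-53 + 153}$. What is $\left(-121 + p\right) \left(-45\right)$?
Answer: $\frac{108891}{20} \approx 5444.5$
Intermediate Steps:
$p = \frac{1}{100} \approx 0.01$
$\left(-121 + p\right) \left(-45\right) = \left(-121 + \frac{1}{100}\right) \left(-45\right) = \left(- \frac{12099}{100}\right) \left(-45\right) = \frac{108891}{20}$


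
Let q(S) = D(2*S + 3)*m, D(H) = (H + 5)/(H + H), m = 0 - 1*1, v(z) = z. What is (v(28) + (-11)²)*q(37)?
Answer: -6109/77 ≈ -79.338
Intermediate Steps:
m = -1 (m = 0 - 1 = -1)
D(H) = (5 + H)/(2*H) (D(H) = (5 + H)/((2*H)) = (5 + H)*(1/(2*H)) = (5 + H)/(2*H))
q(S) = -(8 + 2*S)/(2*(3 + 2*S)) (q(S) = ((5 + (2*S + 3))/(2*(2*S + 3)))*(-1) = ((5 + (3 + 2*S))/(2*(3 + 2*S)))*(-1) = ((8 + 2*S)/(2*(3 + 2*S)))*(-1) = -(8 + 2*S)/(2*(3 + 2*S)))
(v(28) + (-11)²)*q(37) = (28 + (-11)²)*((-4 - 1*37)/(3 + 2*37)) = (28 + 121)*((-4 - 37)/(3 + 74)) = 149*(-41/77) = -6109/77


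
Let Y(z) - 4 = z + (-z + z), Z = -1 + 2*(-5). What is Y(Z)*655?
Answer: -4585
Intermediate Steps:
Z = -11 (Z = -1 - 10 = -11)
Y(z) = 4 + z (Y(z) = 4 + (z + (-z + z)) = 4 + (z + 0) = 4 + z)
Y(Z)*655 = (4 - 11)*655 = -7*655 = -4585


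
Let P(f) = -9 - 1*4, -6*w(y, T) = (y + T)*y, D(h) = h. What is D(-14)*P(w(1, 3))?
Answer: 182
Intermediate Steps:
w(y, T) = -y*(T + y)/6 (w(y, T) = -(y + T)*y/6 = -(T + y)*y/6 = -y*(T + y)/6)
P(f) = -13 (P(f) = -9 - 4 = -13)
D(-14)*P(w(1, 3)) = -14*(-13) = 182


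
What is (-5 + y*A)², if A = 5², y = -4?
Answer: 11025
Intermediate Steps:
A = 25
(-5 + y*A)² = (-5 - 4*25)² = (-5 - 100)² = (-105)² = 11025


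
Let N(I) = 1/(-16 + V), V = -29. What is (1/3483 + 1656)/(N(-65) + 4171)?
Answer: 28839245/72637578 ≈ 0.39703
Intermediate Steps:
N(I) = -1/45 (N(I) = 1/(-16 - 29) = 1/(-45) = -1/45)
(1/3483 + 1656)/(N(-65) + 4171) = (1/3483 + 1656)/(-1/45 + 4171) = (1/3483 + 1656)/(187694/45) = (5767849/3483)*(45/187694) = 28839245/72637578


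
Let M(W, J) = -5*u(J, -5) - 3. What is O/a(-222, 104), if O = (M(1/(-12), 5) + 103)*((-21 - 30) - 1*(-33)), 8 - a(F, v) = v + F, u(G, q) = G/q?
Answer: -15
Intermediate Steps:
M(W, J) = -3 + J (M(W, J) = -5*J/(-5) - 3 = -5*J*(-1)/5 - 3 = -(-1)*J - 3 = J - 3 = -3 + J)
a(F, v) = 8 - F - v (a(F, v) = 8 - (v + F) = 8 - (F + v) = 8 + (-F - v) = 8 - F - v)
O = -1890 (O = ((-3 + 5) + 103)*((-21 - 30) - 1*(-33)) = (2 + 103)*(-51 + 33) = 105*(-18) = -1890)
O/a(-222, 104) = -1890/(8 - 1*(-222) - 1*104) = -1890/(8 + 222 - 104) = -1890/126 = -1890*1/126 = -15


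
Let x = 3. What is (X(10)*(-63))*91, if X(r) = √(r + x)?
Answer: -5733*√13 ≈ -20671.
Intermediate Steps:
X(r) = √(3 + r) (X(r) = √(r + 3) = √(3 + r))
(X(10)*(-63))*91 = (√(3 + 10)*(-63))*91 = (√13*(-63))*91 = -63*√13*91 = -5733*√13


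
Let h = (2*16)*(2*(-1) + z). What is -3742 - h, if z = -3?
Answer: -3582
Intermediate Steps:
h = -160 (h = (2*16)*(2*(-1) - 3) = 32*(-2 - 3) = 32*(-5) = -160)
-3742 - h = -3742 - 1*(-160) = -3742 + 160 = -3582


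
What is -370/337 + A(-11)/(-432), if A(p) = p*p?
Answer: -200617/145584 ≈ -1.3780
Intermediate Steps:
A(p) = p²
-370/337 + A(-11)/(-432) = -370/337 + (-11)²/(-432) = -370*1/337 + 121*(-1/432) = -370/337 - 121/432 = -200617/145584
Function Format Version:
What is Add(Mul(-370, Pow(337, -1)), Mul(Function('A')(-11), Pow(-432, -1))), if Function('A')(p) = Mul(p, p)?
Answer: Rational(-200617, 145584) ≈ -1.3780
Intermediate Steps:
Function('A')(p) = Pow(p, 2)
Add(Mul(-370, Pow(337, -1)), Mul(Function('A')(-11), Pow(-432, -1))) = Add(Mul(-370, Pow(337, -1)), Mul(Pow(-11, 2), Pow(-432, -1))) = Add(Mul(-370, Rational(1, 337)), Mul(121, Rational(-1, 432))) = Add(Rational(-370, 337), Rational(-121, 432)) = Rational(-200617, 145584)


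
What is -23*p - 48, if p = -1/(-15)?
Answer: -743/15 ≈ -49.533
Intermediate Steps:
p = 1/15 (p = -1*(-1/15) = 1/15 ≈ 0.066667)
-23*p - 48 = -23*1/15 - 48 = -23/15 - 48 = -743/15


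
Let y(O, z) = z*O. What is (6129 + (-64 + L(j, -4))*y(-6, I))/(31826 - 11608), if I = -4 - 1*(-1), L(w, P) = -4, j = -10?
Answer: 4905/20218 ≈ 0.24261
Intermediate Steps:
I = -3 (I = -4 + 1 = -3)
y(O, z) = O*z
(6129 + (-64 + L(j, -4))*y(-6, I))/(31826 - 11608) = (6129 + (-64 - 4)*(-6*(-3)))/(31826 - 11608) = (6129 - 68*18)/20218 = (6129 - 1224)*(1/20218) = 4905*(1/20218) = 4905/20218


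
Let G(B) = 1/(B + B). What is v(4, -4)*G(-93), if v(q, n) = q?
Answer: -2/93 ≈ -0.021505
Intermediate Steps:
G(B) = 1/(2*B)
v(4, -4)*G(-93) = 4*((1/2)/(-93)) = 4*((1/2)*(-1/93)) = 4*(-1/186) = -2/93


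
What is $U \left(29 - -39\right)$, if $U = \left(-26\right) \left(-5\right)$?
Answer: $8840$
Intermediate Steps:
$U = 130$
$U \left(29 - -39\right) = 130 \left(29 - -39\right) = 130 \left(29 + 39\right) = 130 \cdot 68 = 8840$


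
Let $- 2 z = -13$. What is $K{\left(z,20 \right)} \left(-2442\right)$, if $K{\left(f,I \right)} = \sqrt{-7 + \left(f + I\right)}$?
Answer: $- 1221 \sqrt{78} \approx -10784.0$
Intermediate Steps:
$z = \frac{13}{2}$ ($z = \left(- \frac{1}{2}\right) \left(-13\right) = \frac{13}{2} \approx 6.5$)
$K{\left(f,I \right)} = \sqrt{-7 + I + f}$ ($K{\left(f,I \right)} = \sqrt{-7 + \left(I + f\right)} = \sqrt{-7 + I + f}$)
$K{\left(z,20 \right)} \left(-2442\right) = \sqrt{-7 + 20 + \frac{13}{2}} \left(-2442\right) = \sqrt{\frac{39}{2}} \left(-2442\right) = \frac{\sqrt{78}}{2} \left(-2442\right) = - 1221 \sqrt{78}$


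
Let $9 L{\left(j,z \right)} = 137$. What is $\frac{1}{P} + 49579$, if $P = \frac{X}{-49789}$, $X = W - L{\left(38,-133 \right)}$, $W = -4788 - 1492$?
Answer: $\frac{2809445504}{56657} \approx 49587.0$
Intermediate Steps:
$W = -6280$
$L{\left(j,z \right)} = \frac{137}{9}$ ($L{\left(j,z \right)} = \frac{1}{9} \cdot 137 = \frac{137}{9}$)
$X = - \frac{56657}{9}$ ($X = -6280 - \frac{137}{9} = - \frac{56657}{9} \approx -6295.2$)
$P = \frac{56657}{448101}$ ($P = - \frac{56657}{9 \left(-49789\right)} = \left(- \frac{56657}{9}\right) \left(- \frac{1}{49789}\right) = \frac{56657}{448101} \approx 0.12644$)
$\frac{1}{P} + 49579 = \frac{1}{\frac{56657}{448101}} + 49579 = \frac{448101}{56657} + 49579 = \frac{2809445504}{56657}$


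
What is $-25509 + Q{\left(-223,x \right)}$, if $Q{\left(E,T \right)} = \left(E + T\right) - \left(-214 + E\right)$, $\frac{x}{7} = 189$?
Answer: $-23972$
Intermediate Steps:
$x = 1323$ ($x = 7 \cdot 189 = 1323$)
$Q{\left(E,T \right)} = 214 + T$
$-25509 + Q{\left(-223,x \right)} = -25509 + \left(214 + 1323\right) = -25509 + 1537 = -23972$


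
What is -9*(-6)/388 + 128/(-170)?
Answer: -10121/16490 ≈ -0.61377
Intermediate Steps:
-9*(-6)/388 + 128/(-170) = 54*(1/388) + 128*(-1/170) = 27/194 - 64/85 = -10121/16490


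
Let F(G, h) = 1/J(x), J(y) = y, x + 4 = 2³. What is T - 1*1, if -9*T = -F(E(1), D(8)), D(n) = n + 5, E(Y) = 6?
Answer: -35/36 ≈ -0.97222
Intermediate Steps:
x = 4 (x = -4 + 2³ = -4 + 8 = 4)
D(n) = 5 + n
F(G, h) = ¼ (F(G, h) = 1/4 = ¼)
T = 1/36 (T = -(-1)/(9*4) = -⅑*(-¼) = 1/36 ≈ 0.027778)
T - 1*1 = 1/36 - 1*1 = 1/36 - 1 = -35/36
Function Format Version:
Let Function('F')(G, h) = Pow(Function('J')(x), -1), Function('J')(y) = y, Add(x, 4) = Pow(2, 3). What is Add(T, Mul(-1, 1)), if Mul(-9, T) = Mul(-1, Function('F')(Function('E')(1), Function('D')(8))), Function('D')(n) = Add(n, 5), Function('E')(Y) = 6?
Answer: Rational(-35, 36) ≈ -0.97222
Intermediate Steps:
x = 4 (x = Add(-4, Pow(2, 3)) = Add(-4, 8) = 4)
Function('D')(n) = Add(5, n)
Function('F')(G, h) = Rational(1, 4) (Function('F')(G, h) = Pow(4, -1) = Rational(1, 4))
T = Rational(1, 36) (T = Mul(Rational(-1, 9), Mul(-1, Rational(1, 4))) = Mul(Rational(-1, 9), Rational(-1, 4)) = Rational(1, 36) ≈ 0.027778)
Add(T, Mul(-1, 1)) = Add(Rational(1, 36), Mul(-1, 1)) = Add(Rational(1, 36), -1) = Rational(-35, 36)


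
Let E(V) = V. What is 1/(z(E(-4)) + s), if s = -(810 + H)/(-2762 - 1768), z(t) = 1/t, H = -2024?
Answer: -9060/4693 ≈ -1.9305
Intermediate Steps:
s = -607/2265 (s = -(810 - 2024)/(-2762 - 1768) = -(-1214)/(-4530) = -(-1214)*(-1)/4530 = -1*607/2265 = -607/2265 ≈ -0.26799)
1/(z(E(-4)) + s) = 1/(1/(-4) - 607/2265) = 1/(-1/4 - 607/2265) = 1/(-4693/9060) = -9060/4693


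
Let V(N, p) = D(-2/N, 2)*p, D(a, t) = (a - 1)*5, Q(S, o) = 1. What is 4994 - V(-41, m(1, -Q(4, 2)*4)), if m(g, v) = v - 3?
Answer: 203389/41 ≈ 4960.7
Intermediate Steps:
D(a, t) = -5 + 5*a (D(a, t) = (-1 + a)*5 = -5 + 5*a)
m(g, v) = -3 + v
V(N, p) = p*(-5 - 10/N) (V(N, p) = (-5 + 5*(-2/N))*p = (-5 - 10/N)*p = p*(-5 - 10/N))
4994 - V(-41, m(1, -Q(4, 2)*4)) = 4994 - (-5)*(-3 - 1*1*4)*(2 - 41)/(-41) = 4994 - (-5)*(-3 - 1*4)*(-1)*(-39)/41 = 4994 - (-5)*(-3 - 4)*(-1)*(-39)/41 = 4994 - (-5)*(-7)*(-1)*(-39)/41 = 4994 - 1*1365/41 = 4994 - 1365/41 = 203389/41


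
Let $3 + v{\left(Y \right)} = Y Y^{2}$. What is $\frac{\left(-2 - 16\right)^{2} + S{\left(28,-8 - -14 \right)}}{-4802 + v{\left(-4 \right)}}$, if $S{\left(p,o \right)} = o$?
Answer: $- \frac{110}{1623} \approx -0.067776$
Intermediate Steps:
$v{\left(Y \right)} = -3 + Y^{3}$ ($v{\left(Y \right)} = -3 + Y Y^{2} = -3 + Y^{3}$)
$\frac{\left(-2 - 16\right)^{2} + S{\left(28,-8 - -14 \right)}}{-4802 + v{\left(-4 \right)}} = \frac{\left(-2 - 16\right)^{2} - -6}{-4802 + \left(-3 + \left(-4\right)^{3}\right)} = \frac{\left(-18\right)^{2} + \left(-8 + 14\right)}{-4802 - 67} = \frac{324 + 6}{-4802 - 67} = \frac{330}{-4869} = 330 \left(- \frac{1}{4869}\right) = - \frac{110}{1623}$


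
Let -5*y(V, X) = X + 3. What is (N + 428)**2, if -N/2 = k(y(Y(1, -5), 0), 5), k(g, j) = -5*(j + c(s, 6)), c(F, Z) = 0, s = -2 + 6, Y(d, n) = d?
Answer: 228484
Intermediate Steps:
s = 4
y(V, X) = -3/5 - X/5 (y(V, X) = -(X + 3)/5 = -(3 + X)/5 = -3/5 - X/5)
k(g, j) = -5*j (k(g, j) = -5*(j + 0) = -5*j)
N = 50 (N = -(-10)*5 = -2*(-25) = 50)
(N + 428)**2 = (50 + 428)**2 = 478**2 = 228484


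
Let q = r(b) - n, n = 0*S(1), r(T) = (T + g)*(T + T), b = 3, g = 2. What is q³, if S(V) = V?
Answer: 27000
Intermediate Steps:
r(T) = 2*T*(2 + T) (r(T) = (T + 2)*(T + T) = (2 + T)*(2*T) = 2*T*(2 + T))
n = 0 (n = 0*1 = 0)
q = 30 (q = 2*3*(2 + 3) - 1*0 = 2*3*5 + 0 = 30 + 0 = 30)
q³ = 30³ = 27000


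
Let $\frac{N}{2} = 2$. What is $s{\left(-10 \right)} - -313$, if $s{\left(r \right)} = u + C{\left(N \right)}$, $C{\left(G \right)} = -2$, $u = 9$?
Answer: $320$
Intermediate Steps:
$N = 4$ ($N = 2 \cdot 2 = 4$)
$s{\left(r \right)} = 7$ ($s{\left(r \right)} = 9 - 2 = 7$)
$s{\left(-10 \right)} - -313 = 7 - -313 = 7 + 313 = 320$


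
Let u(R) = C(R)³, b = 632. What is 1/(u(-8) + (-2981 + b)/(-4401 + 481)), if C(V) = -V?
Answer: 3920/2009389 ≈ 0.0019508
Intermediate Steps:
u(R) = -R³ (u(R) = (-R)³ = -R³)
1/(u(-8) + (-2981 + b)/(-4401 + 481)) = 1/(-1*(-8)³ + (-2981 + 632)/(-4401 + 481)) = 1/(-1*(-512) - 2349/(-3920)) = 1/(512 - 2349*(-1/3920)) = 1/(512 + 2349/3920) = 1/(2009389/3920) = 3920/2009389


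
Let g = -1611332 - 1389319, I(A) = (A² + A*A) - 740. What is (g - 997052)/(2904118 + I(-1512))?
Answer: -3997703/7475666 ≈ -0.53476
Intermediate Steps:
I(A) = -740 + 2*A² (I(A) = (A² + A²) - 740 = 2*A² - 740 = -740 + 2*A²)
g = -3000651
(g - 997052)/(2904118 + I(-1512)) = (-3000651 - 997052)/(2904118 + (-740 + 2*(-1512)²)) = -3997703/(2904118 + (-740 + 2*2286144)) = -3997703/(2904118 + (-740 + 4572288)) = -3997703/(2904118 + 4571548) = -3997703/7475666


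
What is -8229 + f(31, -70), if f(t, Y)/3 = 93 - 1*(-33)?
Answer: -7851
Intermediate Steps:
f(t, Y) = 378 (f(t, Y) = 3*(93 - 1*(-33)) = 3*(93 + 33) = 3*126 = 378)
-8229 + f(31, -70) = -8229 + 378 = -7851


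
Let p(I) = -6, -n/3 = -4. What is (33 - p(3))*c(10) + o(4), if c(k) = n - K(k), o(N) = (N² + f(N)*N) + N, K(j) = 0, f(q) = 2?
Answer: 496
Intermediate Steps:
n = 12 (n = -3*(-4) = 12)
o(N) = N² + 3*N (o(N) = (N² + 2*N) + N = N² + 3*N)
c(k) = 12 (c(k) = 12 - 1*0 = 12 + 0 = 12)
(33 - p(3))*c(10) + o(4) = (33 - 1*(-6))*12 + 4*(3 + 4) = (33 + 6)*12 + 4*7 = 39*12 + 28 = 468 + 28 = 496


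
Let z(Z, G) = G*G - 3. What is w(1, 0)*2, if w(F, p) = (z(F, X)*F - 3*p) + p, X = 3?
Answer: 12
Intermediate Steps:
z(Z, G) = -3 + G² (z(Z, G) = G² - 3 = -3 + G²)
w(F, p) = -2*p + 6*F (w(F, p) = ((-3 + 3²)*F - 3*p) + p = ((-3 + 9)*F - 3*p) + p = (6*F - 3*p) + p = (-3*p + 6*F) + p = -2*p + 6*F)
w(1, 0)*2 = (-2*0 + 6*1)*2 = (0 + 6)*2 = 6*2 = 12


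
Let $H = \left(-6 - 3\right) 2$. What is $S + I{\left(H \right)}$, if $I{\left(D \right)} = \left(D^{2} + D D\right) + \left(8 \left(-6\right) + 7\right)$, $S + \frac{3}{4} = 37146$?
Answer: $\frac{151009}{4} \approx 37752.0$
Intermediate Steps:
$S = \frac{148581}{4}$ ($S = - \frac{3}{4} + 37146 = \frac{148581}{4} \approx 37145.0$)
$H = -18$ ($H = \left(-9\right) 2 = -18$)
$I{\left(D \right)} = -41 + 2 D^{2}$ ($I{\left(D \right)} = \left(D^{2} + D^{2}\right) + \left(-48 + 7\right) = 2 D^{2} - 41 = -41 + 2 D^{2}$)
$S + I{\left(H \right)} = \frac{148581}{4} - \left(41 - 2 \left(-18\right)^{2}\right) = \frac{148581}{4} + \left(-41 + 2 \cdot 324\right) = \frac{148581}{4} + \left(-41 + 648\right) = \frac{148581}{4} + 607 = \frac{151009}{4}$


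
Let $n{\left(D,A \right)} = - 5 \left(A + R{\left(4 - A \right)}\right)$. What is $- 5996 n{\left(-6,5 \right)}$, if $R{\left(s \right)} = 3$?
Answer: $239840$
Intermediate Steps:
$n{\left(D,A \right)} = -15 - 5 A$ ($n{\left(D,A \right)} = - 5 \left(A + 3\right) = - 5 \left(3 + A\right) = -15 - 5 A$)
$- 5996 n{\left(-6,5 \right)} = - 5996 \left(-15 - 25\right) = \left(-5996\right) \left(-40\right) = 239840$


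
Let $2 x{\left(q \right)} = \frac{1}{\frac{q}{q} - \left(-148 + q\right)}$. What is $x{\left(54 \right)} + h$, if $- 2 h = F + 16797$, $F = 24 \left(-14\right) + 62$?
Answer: $- \frac{784842}{95} \approx -8261.5$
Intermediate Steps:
$F = -274$ ($F = -336 + 62 = -274$)
$h = - \frac{16523}{2}$ ($h = - \frac{-274 + 16797}{2} = \left(- \frac{1}{2}\right) 16523 = - \frac{16523}{2} \approx -8261.5$)
$x{\left(q \right)} = \frac{1}{2 \left(149 - q\right)}$ ($x{\left(q \right)} = \frac{1}{2 \left(\frac{q}{q} - \left(-148 + q\right)\right)} = \frac{1}{2 \left(1 - \left(-148 + q\right)\right)} = \frac{1}{2 \left(149 - q\right)}$)
$x{\left(54 \right)} + h = - \frac{1}{-298 + 2 \cdot 54} - \frac{16523}{2} = - \frac{1}{-298 + 108} - \frac{16523}{2} = - \frac{1}{-190} - \frac{16523}{2} = \left(-1\right) \left(- \frac{1}{190}\right) - \frac{16523}{2} = \frac{1}{190} - \frac{16523}{2} = - \frac{784842}{95}$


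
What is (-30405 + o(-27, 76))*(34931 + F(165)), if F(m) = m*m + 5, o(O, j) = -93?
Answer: -1895786178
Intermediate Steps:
F(m) = 5 + m² (F(m) = m² + 5 = 5 + m²)
(-30405 + o(-27, 76))*(34931 + F(165)) = (-30405 - 93)*(34931 + (5 + 165²)) = -30498*(34931 + (5 + 27225)) = -30498*(34931 + 27230) = -30498*62161 = -1895786178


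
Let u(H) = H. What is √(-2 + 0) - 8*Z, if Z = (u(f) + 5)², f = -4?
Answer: -8 + I*√2 ≈ -8.0 + 1.4142*I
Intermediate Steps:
Z = 1 (Z = (-4 + 5)² = 1² = 1)
√(-2 + 0) - 8*Z = √(-2 + 0) - 8*1 = √(-2) - 8 = I*√2 - 8 = -8 + I*√2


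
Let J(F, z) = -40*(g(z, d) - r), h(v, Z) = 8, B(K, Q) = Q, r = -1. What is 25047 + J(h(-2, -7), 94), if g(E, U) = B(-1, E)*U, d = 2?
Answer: 17487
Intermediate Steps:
g(E, U) = E*U
J(F, z) = -40 - 80*z (J(F, z) = -40*(z*2 - 1*(-1)) = -40*(2*z + 1) = -40*(1 + 2*z) = -40 - 80*z)
25047 + J(h(-2, -7), 94) = 25047 + (-40 - 80*94) = 25047 + (-40 - 7520) = 25047 - 7560 = 17487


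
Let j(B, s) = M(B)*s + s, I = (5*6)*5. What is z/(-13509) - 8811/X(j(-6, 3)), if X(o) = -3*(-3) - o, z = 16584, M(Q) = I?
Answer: 12407167/666444 ≈ 18.617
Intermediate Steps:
I = 150 (I = 30*5 = 150)
M(Q) = 150
j(B, s) = 151*s (j(B, s) = 150*s + s = 151*s)
X(o) = 9 - o
z/(-13509) - 8811/X(j(-6, 3)) = 16584/(-13509) - 8811/(9 - 151*3) = 16584*(-1/13509) - 8811/(9 - 1*453) = -5528/4503 - 8811/(9 - 453) = -5528/4503 - 8811/(-444) = -5528/4503 - 8811*(-1/444) = -5528/4503 + 2937/148 = 12407167/666444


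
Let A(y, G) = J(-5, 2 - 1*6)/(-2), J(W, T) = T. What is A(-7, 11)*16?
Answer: 32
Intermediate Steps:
A(y, G) = 2 (A(y, G) = (2 - 1*6)/(-2) = (2 - 6)*(-1/2) = -4*(-1/2) = 2)
A(-7, 11)*16 = 2*16 = 32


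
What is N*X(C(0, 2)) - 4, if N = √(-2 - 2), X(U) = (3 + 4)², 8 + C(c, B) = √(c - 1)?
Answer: -4 + 98*I ≈ -4.0 + 98.0*I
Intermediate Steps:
C(c, B) = -8 + √(-1 + c) (C(c, B) = -8 + √(c - 1) = -8 + √(-1 + c))
X(U) = 49 (X(U) = 7² = 49)
N = 2*I (N = √(-4) = 2*I ≈ 2.0*I)
N*X(C(0, 2)) - 4 = (2*I)*49 - 4 = 98*I - 4 = -4 + 98*I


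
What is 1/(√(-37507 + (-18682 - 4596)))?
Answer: -I*√60785/60785 ≈ -0.004056*I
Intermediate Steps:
1/(√(-37507 + (-18682 - 4596))) = 1/(√(-37507 - 23278)) = 1/(√(-60785)) = 1/(I*√60785) = -I*√60785/60785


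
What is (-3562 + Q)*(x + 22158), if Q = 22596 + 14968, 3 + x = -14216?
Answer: 269941878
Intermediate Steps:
x = -14219 (x = -3 - 14216 = -14219)
Q = 37564
(-3562 + Q)*(x + 22158) = (-3562 + 37564)*(-14219 + 22158) = 34002*7939 = 269941878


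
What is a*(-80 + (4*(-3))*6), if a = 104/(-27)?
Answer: 15808/27 ≈ 585.48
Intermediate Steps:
a = -104/27 (a = 104*(-1/27) = -104/27 ≈ -3.8519)
a*(-80 + (4*(-3))*6) = -104*(-80 + (4*(-3))*6)/27 = -104*(-80 - 12*6)/27 = -104*(-80 - 72)/27 = -104/27*(-152) = 15808/27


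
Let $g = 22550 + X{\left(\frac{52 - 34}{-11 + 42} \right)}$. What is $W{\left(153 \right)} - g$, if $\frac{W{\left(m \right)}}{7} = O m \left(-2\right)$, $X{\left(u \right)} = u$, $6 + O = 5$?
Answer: $- \frac{632666}{31} \approx -20409.0$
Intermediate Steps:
$O = -1$ ($O = -6 + 5 = -1$)
$W{\left(m \right)} = 14 m$ ($W{\left(m \right)} = 7 - m \left(-2\right) = 7 \cdot 2 m = 14 m$)
$g = \frac{699068}{31}$ ($g = 22550 + \frac{52 - 34}{-11 + 42} = 22550 + \frac{18}{31} = \frac{699068}{31} \approx 22551.0$)
$W{\left(153 \right)} - g = 14 \cdot 153 - \frac{699068}{31} = 2142 - \frac{699068}{31} = - \frac{632666}{31}$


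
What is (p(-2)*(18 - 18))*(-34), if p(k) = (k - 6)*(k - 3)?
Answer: 0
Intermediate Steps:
p(k) = (-6 + k)*(-3 + k)
(p(-2)*(18 - 18))*(-34) = ((18 + (-2)**2 - 9*(-2))*(18 - 18))*(-34) = ((18 + 4 + 18)*0)*(-34) = (40*0)*(-34) = 0*(-34) = 0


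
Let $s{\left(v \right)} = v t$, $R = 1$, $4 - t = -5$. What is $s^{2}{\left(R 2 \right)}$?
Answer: $324$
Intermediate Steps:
$t = 9$ ($t = 4 - -5 = 4 + 5 = 9$)
$s{\left(v \right)} = 9 v$ ($s{\left(v \right)} = v 9 = 9 v$)
$s^{2}{\left(R 2 \right)} = \left(9 \cdot 1 \cdot 2\right)^{2} = \left(9 \cdot 2\right)^{2} = 18^{2} = 324$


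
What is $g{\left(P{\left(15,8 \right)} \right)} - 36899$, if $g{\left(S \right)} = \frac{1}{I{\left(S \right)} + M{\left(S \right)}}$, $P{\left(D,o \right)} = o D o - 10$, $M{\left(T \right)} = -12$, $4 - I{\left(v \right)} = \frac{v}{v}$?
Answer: $- \frac{332092}{9} \approx -36899.0$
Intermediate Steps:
$I{\left(v \right)} = 3$ ($I{\left(v \right)} = 4 - \frac{v}{v} = 4 - 1 = 3$)
$P{\left(D,o \right)} = -10 + D o^{2}$ ($P{\left(D,o \right)} = D o o - 10 = D o^{2} - 10 = -10 + D o^{2}$)
$g{\left(S \right)} = - \frac{1}{9}$ ($g{\left(S \right)} = \frac{1}{3 - 12} = \frac{1}{-9} = - \frac{1}{9}$)
$g{\left(P{\left(15,8 \right)} \right)} - 36899 = - \frac{1}{9} - 36899 = - \frac{332092}{9}$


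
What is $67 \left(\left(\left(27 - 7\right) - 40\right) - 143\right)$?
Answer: $-10921$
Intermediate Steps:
$67 \left(\left(\left(27 - 7\right) - 40\right) - 143\right) = 67 \left(\left(20 - 40\right) - 143\right) = 67 \left(-20 - 143\right) = 67 \left(-163\right) = -10921$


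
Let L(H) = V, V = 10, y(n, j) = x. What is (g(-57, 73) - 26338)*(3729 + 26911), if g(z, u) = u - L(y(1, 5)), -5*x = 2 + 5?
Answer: -805066000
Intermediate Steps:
x = -7/5 (x = -(2 + 5)/5 = -1/5*7 = -7/5 ≈ -1.4000)
y(n, j) = -7/5
L(H) = 10
g(z, u) = -10 + u (g(z, u) = u - 1*10 = u - 10 = -10 + u)
(g(-57, 73) - 26338)*(3729 + 26911) = ((-10 + 73) - 26338)*(3729 + 26911) = (63 - 26338)*30640 = -26275*30640 = -805066000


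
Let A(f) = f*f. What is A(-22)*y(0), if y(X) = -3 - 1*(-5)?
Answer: 968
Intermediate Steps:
A(f) = f²
y(X) = 2 (y(X) = -3 + 5 = 2)
A(-22)*y(0) = (-22)²*2 = 484*2 = 968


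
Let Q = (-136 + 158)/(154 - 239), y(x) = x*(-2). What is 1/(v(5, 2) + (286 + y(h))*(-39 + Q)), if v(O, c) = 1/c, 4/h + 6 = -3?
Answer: -1530/17231503 ≈ -8.8791e-5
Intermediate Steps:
h = -4/9 (h = 4/(-6 - 3) = 4/(-9) = 4*(-⅑) = -4/9 ≈ -0.44444)
y(x) = -2*x
Q = -22/85 (Q = 22/(-85) = 22*(-1/85) = -22/85 ≈ -0.25882)
1/(v(5, 2) + (286 + y(h))*(-39 + Q)) = 1/(1/2 + (286 - 2*(-4/9))*(-39 - 22/85)) = 1/(½ + (286 + 8/9)*(-3337/85)) = 1/(½ + (2582/9)*(-3337/85)) = 1/(½ - 8616134/765) = 1/(-17231503/1530) = -1530/17231503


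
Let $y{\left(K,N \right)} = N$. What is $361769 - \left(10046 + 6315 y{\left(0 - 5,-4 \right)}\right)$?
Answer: $376983$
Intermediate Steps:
$361769 - \left(10046 + 6315 y{\left(0 - 5,-4 \right)}\right) = 361769 - \left(10046 + 6315 \left(-4\right)\right) = 361769 - \left(10046 - 25260\right) = 361769 - -15214 = 361769 + 15214 = 376983$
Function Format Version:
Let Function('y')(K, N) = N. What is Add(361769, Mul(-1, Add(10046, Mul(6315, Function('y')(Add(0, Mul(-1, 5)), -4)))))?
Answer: 376983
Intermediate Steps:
Add(361769, Mul(-1, Add(10046, Mul(6315, Function('y')(Add(0, Mul(-1, 5)), -4))))) = Add(361769, Mul(-1, Add(10046, Mul(6315, -4)))) = Add(361769, Mul(-1, Add(10046, -25260))) = Add(361769, Mul(-1, -15214)) = Add(361769, 15214) = 376983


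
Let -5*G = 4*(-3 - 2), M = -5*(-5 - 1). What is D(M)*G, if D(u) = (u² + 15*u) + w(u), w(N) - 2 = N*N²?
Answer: 113408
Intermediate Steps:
w(N) = 2 + N³ (w(N) = 2 + N*N² = 2 + N³)
M = 30 (M = -5*(-6) = 30)
D(u) = 2 + u² + u³ + 15*u (D(u) = (u² + 15*u) + (2 + u³) = 2 + u² + u³ + 15*u)
G = 4 (G = -4*(-3 - 2)/5 = -4*(-5)/5 = -⅕*(-20) = 4)
D(M)*G = (2 + 30² + 30³ + 15*30)*4 = (2 + 900 + 27000 + 450)*4 = 28352*4 = 113408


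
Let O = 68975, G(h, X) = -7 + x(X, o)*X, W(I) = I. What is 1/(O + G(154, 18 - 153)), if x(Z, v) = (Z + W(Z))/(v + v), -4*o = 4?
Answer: 1/50743 ≈ 1.9707e-5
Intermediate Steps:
o = -1 (o = -1/4*4 = -1)
x(Z, v) = Z/v (x(Z, v) = (Z + Z)/(v + v) = (2*Z)/((2*v)) = (2*Z)*(1/(2*v)) = Z/v)
G(h, X) = -7 - X**2 (G(h, X) = -7 + (X/(-1))*X = -7 + (X*(-1))*X = -7 + (-X)*X = -7 - X**2)
1/(O + G(154, 18 - 153)) = 1/(68975 + (-7 - (18 - 153)**2)) = 1/(68975 + (-7 - 1*(-135)**2)) = 1/(68975 + (-7 - 1*18225)) = 1/(68975 + (-7 - 18225)) = 1/(68975 - 18232) = 1/50743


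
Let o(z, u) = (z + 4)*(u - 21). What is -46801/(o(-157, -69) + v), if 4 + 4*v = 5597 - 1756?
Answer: -187204/58917 ≈ -3.1774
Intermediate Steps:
o(z, u) = (-21 + u)*(4 + z) (o(z, u) = (4 + z)*(-21 + u) = (-21 + u)*(4 + z))
v = 3837/4 (v = -1 + (5597 - 1756)/4 = -1 + (1/4)*3841 = -1 + 3841/4 = 3837/4 ≈ 959.25)
-46801/(o(-157, -69) + v) = -46801/((-84 - 21*(-157) + 4*(-69) - 69*(-157)) + 3837/4) = -46801/((-84 + 3297 - 276 + 10833) + 3837/4) = -46801/(13770 + 3837/4) = -46801/58917/4 = -46801*4/58917 = -187204/58917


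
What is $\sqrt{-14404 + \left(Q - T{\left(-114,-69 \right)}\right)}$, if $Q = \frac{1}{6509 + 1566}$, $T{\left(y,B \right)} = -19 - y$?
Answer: $\frac{56 i \sqrt{12058882}}{1615} \approx 120.41 i$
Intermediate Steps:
$Q = \frac{1}{8075} \approx 0.00012384$
$\sqrt{-14404 + \left(Q - T{\left(-114,-69 \right)}\right)} = \sqrt{-14404 + \left(\frac{1}{8075} - \left(-19 - -114\right)\right)} = \sqrt{-14404 + \left(\frac{1}{8075} - \left(-19 + 114\right)\right)} = \sqrt{-14404 + \left(\frac{1}{8075} - 95\right)} = \sqrt{-14404 - \frac{767124}{8075}} = \sqrt{- \frac{117079424}{8075}} = \frac{56 i \sqrt{12058882}}{1615}$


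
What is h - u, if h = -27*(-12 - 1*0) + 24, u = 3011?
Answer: -2663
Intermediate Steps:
h = 348 (h = -27*(-12 + 0) + 24 = -27*(-12) + 24 = 324 + 24 = 348)
h - u = 348 - 1*3011 = 348 - 3011 = -2663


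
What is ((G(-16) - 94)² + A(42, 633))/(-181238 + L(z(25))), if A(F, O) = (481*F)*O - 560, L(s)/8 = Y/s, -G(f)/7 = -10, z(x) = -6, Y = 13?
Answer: -19181823/271883 ≈ -70.552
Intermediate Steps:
G(f) = 70 (G(f) = -7*(-10) = 70)
L(s) = 104/s (L(s) = 8*(13/s) = 104/s)
A(F, O) = -560 + 481*F*O (A(F, O) = 481*F*O - 560 = -560 + 481*F*O)
((G(-16) - 94)² + A(42, 633))/(-181238 + L(z(25))) = ((70 - 94)² + (-560 + 481*42*633))/(-181238 + 104/(-6)) = ((-24)² + (-560 + 12787866))/(-181238 + 104*(-⅙)) = (576 + 12787306)/(-181238 - 52/3) = 12787882/(-543766/3) = 12787882*(-3/543766) = -19181823/271883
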